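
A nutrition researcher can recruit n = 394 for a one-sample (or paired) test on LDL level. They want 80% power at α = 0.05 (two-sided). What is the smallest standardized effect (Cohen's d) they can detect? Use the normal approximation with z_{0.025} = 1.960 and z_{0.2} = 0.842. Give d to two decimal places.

d_min ≈ 0.14

For a single sample (or paired design) of n = 394: d_min = (z_{α/2} + z_β)/√n.
z-sum = 1.960 + 0.842 = 2.802.
d_min = 2.802 / √394 = 2.802 / 19.849 = 0.141.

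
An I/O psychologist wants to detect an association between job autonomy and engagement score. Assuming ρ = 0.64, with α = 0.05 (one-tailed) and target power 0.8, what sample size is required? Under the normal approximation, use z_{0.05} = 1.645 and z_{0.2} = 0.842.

n = 14

Fisher's z: C = ½·ln((1+r)/(1−r)) = ½·ln(4.5556) = 0.7582.
n = ((z_{α} + z_β)/C)² + 3.
(1.645 + 0.842) / 0.7582 = 2.487 / 0.7582 = 3.280.
n = 3.280² + 3 = 10.76 + 3 = 13.8.
Round up.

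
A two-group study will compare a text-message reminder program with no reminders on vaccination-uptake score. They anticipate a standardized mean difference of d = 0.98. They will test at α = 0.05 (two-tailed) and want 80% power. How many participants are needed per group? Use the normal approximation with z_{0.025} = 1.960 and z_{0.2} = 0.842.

n = 17 per group

For two independent groups with equal n: n = 2·((z_{α/2} + z_β) / d)².
z_{α/2} + z_β = 1.960 + 0.842 = 2.802.
n = 2 × (2.802 / 0.98)² = 2 × 2.859² = 2 × 8.17 = 16.3.
Round up to the next whole participant.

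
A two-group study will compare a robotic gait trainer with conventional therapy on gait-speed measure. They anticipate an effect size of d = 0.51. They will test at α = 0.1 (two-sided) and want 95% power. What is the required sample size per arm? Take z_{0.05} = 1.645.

n = 84 per group

For two independent groups with equal n: n = 2·((z_{α/2} + z_β) / d)².
z_{α/2} + z_β = 1.645 + 1.645 = 3.290.
n = 2 × (3.290 / 0.51)² = 2 × 6.451² = 2 × 41.62 = 83.2.
Round up to the next whole participant.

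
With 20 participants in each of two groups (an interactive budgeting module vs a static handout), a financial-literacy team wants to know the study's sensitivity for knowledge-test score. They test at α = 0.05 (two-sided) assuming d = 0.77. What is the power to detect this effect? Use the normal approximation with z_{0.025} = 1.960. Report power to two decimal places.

For two equal groups, power = Φ(d·√(n/2) − z_{α/2}).
d·√(n/2) = 0.77 × √(20/2) = 0.77 × 3.162 = 2.435.
z_β = 2.435 − 1.960 = 0.475.
Power = Φ(0.475) = 0.683.

power ≈ 0.68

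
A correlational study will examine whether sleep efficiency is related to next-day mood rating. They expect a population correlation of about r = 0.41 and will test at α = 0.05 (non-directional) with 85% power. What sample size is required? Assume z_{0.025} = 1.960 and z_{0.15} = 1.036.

Fisher's z: C = ½·ln((1+r)/(1−r)) = ½·ln(2.3898) = 0.4356.
n = ((z_{α/2} + z_β)/C)² + 3.
(1.960 + 1.036) / 0.4356 = 2.996 / 0.4356 = 6.878.
n = 6.878² + 3 = 47.31 + 3 = 50.3.
Round up.

n = 51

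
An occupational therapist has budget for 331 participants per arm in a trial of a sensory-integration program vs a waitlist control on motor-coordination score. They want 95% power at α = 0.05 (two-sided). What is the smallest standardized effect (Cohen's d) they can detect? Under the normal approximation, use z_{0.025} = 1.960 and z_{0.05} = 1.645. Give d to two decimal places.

d_min ≈ 0.28

For two independent groups of n = 331 each: d_min = (z_{α/2} + z_β)·√(2/n).
z-sum = 1.960 + 1.645 = 3.605.
d_min = 3.605 × √(2/331) = 3.605 × 0.0777 = 0.280.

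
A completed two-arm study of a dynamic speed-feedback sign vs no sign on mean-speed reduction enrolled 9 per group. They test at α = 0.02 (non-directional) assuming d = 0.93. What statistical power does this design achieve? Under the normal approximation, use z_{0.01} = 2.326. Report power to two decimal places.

power ≈ 0.36

For two equal groups, power = Φ(d·√(n/2) − z_{α/2}).
d·√(n/2) = 0.93 × √(9/2) = 0.93 × 2.121 = 1.973.
z_β = 1.973 − 2.326 = -0.353.
Power = Φ(-0.353) = 0.362.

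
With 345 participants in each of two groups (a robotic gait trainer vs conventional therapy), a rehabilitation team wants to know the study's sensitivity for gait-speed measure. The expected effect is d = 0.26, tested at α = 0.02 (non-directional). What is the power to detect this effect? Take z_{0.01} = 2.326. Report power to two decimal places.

power ≈ 0.86

For two equal groups, power = Φ(d·√(n/2) − z_{α/2}).
d·√(n/2) = 0.26 × √(345/2) = 0.26 × 13.134 = 3.415.
z_β = 3.415 − 2.326 = 1.089.
Power = Φ(1.089) = 0.862.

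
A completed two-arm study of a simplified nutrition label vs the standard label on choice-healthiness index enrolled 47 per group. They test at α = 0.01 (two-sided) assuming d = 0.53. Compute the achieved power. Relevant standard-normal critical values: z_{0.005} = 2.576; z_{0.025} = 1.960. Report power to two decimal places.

For two equal groups, power = Φ(d·√(n/2) − z_{α/2}).
d·√(n/2) = 0.53 × √(47/2) = 0.53 × 4.848 = 2.569.
z_β = 2.569 − 2.576 = -0.007.
Power = Φ(-0.007) = 0.497.

power ≈ 0.50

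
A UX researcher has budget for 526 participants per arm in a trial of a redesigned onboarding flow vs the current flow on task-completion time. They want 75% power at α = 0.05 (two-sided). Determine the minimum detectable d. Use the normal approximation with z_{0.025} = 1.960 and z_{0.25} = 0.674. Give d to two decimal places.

For two independent groups of n = 526 each: d_min = (z_{α/2} + z_β)·√(2/n).
z-sum = 1.960 + 0.674 = 2.634.
d_min = 2.634 × √(2/526) = 2.634 × 0.0617 = 0.162.

d_min ≈ 0.16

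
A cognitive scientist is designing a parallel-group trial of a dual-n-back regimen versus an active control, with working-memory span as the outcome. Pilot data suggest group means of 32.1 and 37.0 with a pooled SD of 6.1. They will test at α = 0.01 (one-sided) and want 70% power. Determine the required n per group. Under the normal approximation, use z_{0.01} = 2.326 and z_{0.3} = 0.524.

Cohen's d = |M₁ − M₂| / SD_pooled = |32.1 − 37.0| / 6.1 = 4.9 / 6.1 = 0.803.
For two independent groups with equal n: n = 2·((z_{α} + z_β) / d)².
z_{α} + z_β = 2.326 + 0.524 = 2.850.
n = 2 × (2.850 / 0.803)² = 2 × 3.549² = 2 × 12.60 = 25.2.
Round up to the next whole participant.

n = 26 per group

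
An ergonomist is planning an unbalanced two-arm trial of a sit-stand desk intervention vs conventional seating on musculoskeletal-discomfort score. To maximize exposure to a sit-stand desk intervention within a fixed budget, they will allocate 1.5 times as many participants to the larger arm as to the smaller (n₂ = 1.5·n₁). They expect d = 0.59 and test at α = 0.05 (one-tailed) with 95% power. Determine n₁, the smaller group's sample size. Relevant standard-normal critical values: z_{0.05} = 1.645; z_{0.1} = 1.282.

With allocation ratio k = n₂/n₁ = 1.5, Var(x̄₁−x̄₂) = σ²(1/n₁ + 1/(k·n₁)) = σ²·(k+1)/(k·n₁).
So n₁ = (1 + 1/k)·((z_{α} + z_β)/d)² = 1.667 × (3.290/0.59)².
n₁ = 1.667 × 31.09 = 51.8.
Round up: n₁ = 52, giving n₂ = 1.5 × 52 = 78.

n₁ = 52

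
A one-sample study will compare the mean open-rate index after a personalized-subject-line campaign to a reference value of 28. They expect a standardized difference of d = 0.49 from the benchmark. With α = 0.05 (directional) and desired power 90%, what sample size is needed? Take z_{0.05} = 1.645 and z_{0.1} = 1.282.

For a one-sample test: n = ((z_{α} + z_β) / d)².
z_{α} + z_β = 1.645 + 1.282 = 2.927.
n = (2.927 / 0.49)² = 5.973² = 35.68.
Round up.

n = 36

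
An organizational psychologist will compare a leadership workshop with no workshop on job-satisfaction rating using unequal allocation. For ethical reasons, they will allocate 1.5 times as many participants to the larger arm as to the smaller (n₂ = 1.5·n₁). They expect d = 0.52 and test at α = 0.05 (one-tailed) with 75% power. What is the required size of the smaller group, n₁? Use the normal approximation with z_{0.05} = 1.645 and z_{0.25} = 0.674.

With allocation ratio k = n₂/n₁ = 1.5, Var(x̄₁−x̄₂) = σ²(1/n₁ + 1/(k·n₁)) = σ²·(k+1)/(k·n₁).
So n₁ = (1 + 1/k)·((z_{α} + z_β)/d)² = 1.667 × (2.319/0.52)².
n₁ = 1.667 × 19.89 = 33.1.
Round up: n₁ = 34, giving n₂ = 1.5 × 34 = 51.

n₁ = 34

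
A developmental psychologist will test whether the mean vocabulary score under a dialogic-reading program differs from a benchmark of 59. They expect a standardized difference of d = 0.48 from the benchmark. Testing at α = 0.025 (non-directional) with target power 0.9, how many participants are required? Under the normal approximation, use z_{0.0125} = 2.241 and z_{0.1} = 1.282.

n = 54

For a one-sample test: n = ((z_{α/2} + z_β) / d)².
z_{α/2} + z_β = 2.241 + 1.282 = 3.523.
n = (3.523 / 0.48)² = 7.340² = 53.87.
Round up.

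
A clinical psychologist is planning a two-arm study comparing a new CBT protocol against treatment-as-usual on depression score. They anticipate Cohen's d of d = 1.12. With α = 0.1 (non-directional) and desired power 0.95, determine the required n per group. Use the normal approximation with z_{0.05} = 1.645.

n = 18 per group

For two independent groups with equal n: n = 2·((z_{α/2} + z_β) / d)².
z_{α/2} + z_β = 1.645 + 1.645 = 3.290.
n = 2 × (3.290 / 1.12)² = 2 × 2.937² = 2 × 8.63 = 17.3.
Round up to the next whole participant.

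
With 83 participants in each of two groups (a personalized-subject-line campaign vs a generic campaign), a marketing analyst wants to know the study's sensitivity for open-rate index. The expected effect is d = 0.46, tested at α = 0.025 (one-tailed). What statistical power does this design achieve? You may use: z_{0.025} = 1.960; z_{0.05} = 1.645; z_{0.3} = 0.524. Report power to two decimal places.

power ≈ 0.84

For two equal groups, power = Φ(d·√(n/2) − z_{α}).
d·√(n/2) = 0.46 × √(83/2) = 0.46 × 6.442 = 2.963.
z_β = 2.963 − 1.960 = 1.003.
Power = Φ(1.003) = 0.842.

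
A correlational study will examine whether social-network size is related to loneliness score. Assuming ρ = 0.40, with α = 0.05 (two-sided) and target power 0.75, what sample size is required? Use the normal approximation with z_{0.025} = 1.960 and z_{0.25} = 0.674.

Fisher's z: C = ½·ln((1+r)/(1−r)) = ½·ln(2.3333) = 0.4236.
n = ((z_{α/2} + z_β)/C)² + 3.
(1.960 + 0.674) / 0.4236 = 2.634 / 0.4236 = 6.218.
n = 6.218² + 3 = 38.67 + 3 = 41.7.
Round up.

n = 42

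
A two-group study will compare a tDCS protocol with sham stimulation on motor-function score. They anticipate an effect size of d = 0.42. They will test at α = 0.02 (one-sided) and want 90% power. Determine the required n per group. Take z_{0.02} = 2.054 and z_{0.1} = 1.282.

n = 127 per group

For two independent groups with equal n: n = 2·((z_{α} + z_β) / d)².
z_{α} + z_β = 2.054 + 1.282 = 3.336.
n = 2 × (3.336 / 0.42)² = 2 × 7.943² = 2 × 63.09 = 126.2.
Round up to the next whole participant.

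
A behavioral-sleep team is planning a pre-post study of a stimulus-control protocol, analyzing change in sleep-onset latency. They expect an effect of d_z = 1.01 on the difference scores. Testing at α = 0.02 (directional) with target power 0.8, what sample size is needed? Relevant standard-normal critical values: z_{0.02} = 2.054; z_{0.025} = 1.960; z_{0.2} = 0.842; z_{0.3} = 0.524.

n = 9 pairs

For a paired (one-sample on differences) test: n = ((z_{α} + z_β) / d)².
z_{α} + z_β = 2.054 + 0.842 = 2.896.
n = (2.896 / 1.01)² = 2.867² = 8.22.
Round up.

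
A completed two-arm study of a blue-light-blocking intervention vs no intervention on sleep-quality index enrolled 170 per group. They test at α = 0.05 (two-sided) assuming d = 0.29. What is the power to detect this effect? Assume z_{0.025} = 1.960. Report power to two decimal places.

For two equal groups, power = Φ(d·√(n/2) − z_{α/2}).
d·√(n/2) = 0.29 × √(170/2) = 0.29 × 9.220 = 2.674.
z_β = 2.674 − 1.960 = 0.714.
Power = Φ(0.714) = 0.762.

power ≈ 0.76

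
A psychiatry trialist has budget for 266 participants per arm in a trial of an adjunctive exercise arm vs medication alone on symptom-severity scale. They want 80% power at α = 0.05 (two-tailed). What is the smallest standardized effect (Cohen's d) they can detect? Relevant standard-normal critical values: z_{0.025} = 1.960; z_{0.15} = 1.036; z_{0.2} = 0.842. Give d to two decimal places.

For two independent groups of n = 266 each: d_min = (z_{α/2} + z_β)·√(2/n).
z-sum = 1.960 + 0.842 = 2.802.
d_min = 2.802 × √(2/266) = 2.802 × 0.0867 = 0.243.

d_min ≈ 0.24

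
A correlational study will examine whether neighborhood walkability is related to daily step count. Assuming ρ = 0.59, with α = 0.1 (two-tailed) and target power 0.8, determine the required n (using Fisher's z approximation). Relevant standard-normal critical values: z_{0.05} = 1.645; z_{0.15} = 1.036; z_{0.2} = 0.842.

Fisher's z: C = ½·ln((1+r)/(1−r)) = ½·ln(3.8780) = 0.6777.
n = ((z_{α/2} + z_β)/C)² + 3.
(1.645 + 0.842) / 0.6777 = 2.487 / 0.6777 = 3.670.
n = 3.670² + 3 = 13.47 + 3 = 16.5.
Round up.

n = 17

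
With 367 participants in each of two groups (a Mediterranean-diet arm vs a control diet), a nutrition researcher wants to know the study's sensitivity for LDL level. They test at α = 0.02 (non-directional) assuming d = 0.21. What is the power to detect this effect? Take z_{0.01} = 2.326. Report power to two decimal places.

For two equal groups, power = Φ(d·√(n/2) − z_{α/2}).
d·√(n/2) = 0.21 × √(367/2) = 0.21 × 13.546 = 2.845.
z_β = 2.845 − 2.326 = 0.519.
Power = Φ(0.519) = 0.698.

power ≈ 0.70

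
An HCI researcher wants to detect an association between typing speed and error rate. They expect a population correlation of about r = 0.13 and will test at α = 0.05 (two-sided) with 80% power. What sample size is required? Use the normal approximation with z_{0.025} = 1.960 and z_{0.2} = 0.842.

n = 463

Fisher's z: C = ½·ln((1+r)/(1−r)) = ½·ln(1.2989) = 0.1307.
n = ((z_{α/2} + z_β)/C)² + 3.
(1.960 + 0.842) / 0.1307 = 2.802 / 0.1307 = 21.438.
n = 21.438² + 3 = 459.61 + 3 = 462.6.
Round up.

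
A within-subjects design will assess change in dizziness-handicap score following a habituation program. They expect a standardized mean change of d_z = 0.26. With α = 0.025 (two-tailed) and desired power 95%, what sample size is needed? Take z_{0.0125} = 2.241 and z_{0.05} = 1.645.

For a paired (one-sample on differences) test: n = ((z_{α/2} + z_β) / d)².
z_{α/2} + z_β = 2.241 + 1.645 = 3.886.
n = (3.886 / 0.26)² = 14.946² = 223.39.
Round up.

n = 224 pairs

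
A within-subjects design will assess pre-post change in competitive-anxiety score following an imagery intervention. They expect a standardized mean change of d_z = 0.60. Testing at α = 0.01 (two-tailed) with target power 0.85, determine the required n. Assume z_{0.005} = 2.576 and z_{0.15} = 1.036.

n = 37 pairs

For a paired (one-sample on differences) test: n = ((z_{α/2} + z_β) / d)².
z_{α/2} + z_β = 2.576 + 1.036 = 3.612.
n = (3.612 / 0.60)² = 6.020² = 36.24.
Round up.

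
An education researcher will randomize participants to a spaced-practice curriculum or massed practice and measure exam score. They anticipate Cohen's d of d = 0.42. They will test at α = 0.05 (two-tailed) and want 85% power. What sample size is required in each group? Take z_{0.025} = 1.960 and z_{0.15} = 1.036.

n = 102 per group

For two independent groups with equal n: n = 2·((z_{α/2} + z_β) / d)².
z_{α/2} + z_β = 1.960 + 1.036 = 2.996.
n = 2 × (2.996 / 0.42)² = 2 × 7.133² = 2 × 50.88 = 101.8.
Round up to the next whole participant.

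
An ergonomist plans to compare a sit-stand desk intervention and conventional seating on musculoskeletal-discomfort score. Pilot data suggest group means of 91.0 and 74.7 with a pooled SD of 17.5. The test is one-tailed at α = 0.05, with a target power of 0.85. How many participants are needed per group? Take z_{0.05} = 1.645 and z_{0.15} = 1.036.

Cohen's d = |M₁ − M₂| / SD_pooled = |91.0 − 74.7| / 17.5 = 16.3 / 17.5 = 0.931.
For two independent groups with equal n: n = 2·((z_{α} + z_β) / d)².
z_{α} + z_β = 1.645 + 1.036 = 2.681.
n = 2 × (2.681 / 0.931)² = 2 × 2.880² = 2 × 8.29 = 16.6.
Round up to the next whole participant.

n = 17 per group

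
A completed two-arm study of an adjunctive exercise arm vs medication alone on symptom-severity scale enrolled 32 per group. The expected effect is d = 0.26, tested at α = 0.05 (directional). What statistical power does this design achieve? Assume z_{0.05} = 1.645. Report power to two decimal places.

For two equal groups, power = Φ(d·√(n/2) − z_{α}).
d·√(n/2) = 0.26 × √(32/2) = 0.26 × 4.000 = 1.040.
z_β = 1.040 − 1.645 = -0.605.
Power = Φ(-0.605) = 0.273.

power ≈ 0.27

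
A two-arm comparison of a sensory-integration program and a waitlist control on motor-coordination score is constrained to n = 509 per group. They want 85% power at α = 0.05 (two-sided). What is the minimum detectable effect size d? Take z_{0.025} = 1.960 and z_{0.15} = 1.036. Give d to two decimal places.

d_min ≈ 0.19

For two independent groups of n = 509 each: d_min = (z_{α/2} + z_β)·√(2/n).
z-sum = 1.960 + 1.036 = 2.996.
d_min = 2.996 × √(2/509) = 2.996 × 0.0627 = 0.188.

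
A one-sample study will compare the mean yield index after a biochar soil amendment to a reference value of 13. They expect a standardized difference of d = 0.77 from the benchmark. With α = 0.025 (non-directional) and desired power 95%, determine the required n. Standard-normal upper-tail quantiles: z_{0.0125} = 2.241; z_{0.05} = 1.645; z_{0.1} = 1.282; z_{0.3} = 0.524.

n = 26

For a one-sample test: n = ((z_{α/2} + z_β) / d)².
z_{α/2} + z_β = 2.241 + 1.645 = 3.886.
n = (3.886 / 0.77)² = 5.047² = 25.47.
Round up.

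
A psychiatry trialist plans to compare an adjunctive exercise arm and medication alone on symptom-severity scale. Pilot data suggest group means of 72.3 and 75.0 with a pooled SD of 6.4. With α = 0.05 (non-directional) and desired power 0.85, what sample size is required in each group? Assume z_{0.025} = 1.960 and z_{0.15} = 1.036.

Cohen's d = |M₁ − M₂| / SD_pooled = |72.3 − 75.0| / 6.4 = 2.7 / 6.4 = 0.422.
For two independent groups with equal n: n = 2·((z_{α/2} + z_β) / d)².
z_{α/2} + z_β = 1.960 + 1.036 = 2.996.
n = 2 × (2.996 / 0.422)² = 2 × 7.100² = 2 × 50.40 = 100.8.
Round up to the next whole participant.

n = 101 per group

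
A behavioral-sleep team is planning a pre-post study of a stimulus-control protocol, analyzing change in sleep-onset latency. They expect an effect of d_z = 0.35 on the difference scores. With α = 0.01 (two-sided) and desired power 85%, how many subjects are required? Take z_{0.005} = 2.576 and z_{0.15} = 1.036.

n = 107 pairs

For a paired (one-sample on differences) test: n = ((z_{α/2} + z_β) / d)².
z_{α/2} + z_β = 2.576 + 1.036 = 3.612.
n = (3.612 / 0.35)² = 10.320² = 106.50.
Round up.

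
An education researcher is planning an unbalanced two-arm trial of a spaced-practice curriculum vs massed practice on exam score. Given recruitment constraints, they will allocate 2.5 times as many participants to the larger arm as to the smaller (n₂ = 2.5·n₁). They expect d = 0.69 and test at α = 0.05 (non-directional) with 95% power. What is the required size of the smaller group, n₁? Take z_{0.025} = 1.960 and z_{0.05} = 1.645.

With allocation ratio k = n₂/n₁ = 2.5, Var(x̄₁−x̄₂) = σ²(1/n₁ + 1/(k·n₁)) = σ²·(k+1)/(k·n₁).
So n₁ = (1 + 1/k)·((z_{α/2} + z_β)/d)² = 1.400 × (3.605/0.69)².
n₁ = 1.400 × 27.30 = 38.2.
Round up: n₁ = 39, giving n₂ = ⌈2.5 × 39⌉ = ⌈97.5⌉ = 98.

n₁ = 39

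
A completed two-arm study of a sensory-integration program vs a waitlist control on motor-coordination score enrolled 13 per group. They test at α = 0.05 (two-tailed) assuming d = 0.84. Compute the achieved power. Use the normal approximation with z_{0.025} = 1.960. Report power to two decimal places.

power ≈ 0.57

For two equal groups, power = Φ(d·√(n/2) − z_{α/2}).
d·√(n/2) = 0.84 × √(13/2) = 0.84 × 2.550 = 2.142.
z_β = 2.142 − 1.960 = 0.182.
Power = Φ(0.182) = 0.572.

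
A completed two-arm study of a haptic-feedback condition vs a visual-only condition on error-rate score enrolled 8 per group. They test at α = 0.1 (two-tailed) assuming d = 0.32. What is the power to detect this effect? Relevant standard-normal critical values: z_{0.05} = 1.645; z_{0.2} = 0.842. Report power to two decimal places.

power ≈ 0.16

For two equal groups, power = Φ(d·√(n/2) − z_{α/2}).
d·√(n/2) = 0.32 × √(8/2) = 0.32 × 2.000 = 0.640.
z_β = 0.640 − 1.645 = -1.005.
Power = Φ(-1.005) = 0.157.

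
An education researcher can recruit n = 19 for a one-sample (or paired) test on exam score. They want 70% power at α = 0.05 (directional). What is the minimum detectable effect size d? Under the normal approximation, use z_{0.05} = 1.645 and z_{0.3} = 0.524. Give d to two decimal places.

For a single sample (or paired design) of n = 19: d_min = (z_{α} + z_β)/√n.
z-sum = 1.645 + 0.524 = 2.169.
d_min = 2.169 / √19 = 2.169 / 4.359 = 0.498.

d_min ≈ 0.50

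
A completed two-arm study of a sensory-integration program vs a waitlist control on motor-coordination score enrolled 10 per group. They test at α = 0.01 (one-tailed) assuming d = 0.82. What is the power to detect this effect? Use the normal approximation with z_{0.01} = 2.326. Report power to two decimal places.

power ≈ 0.31

For two equal groups, power = Φ(d·√(n/2) − z_{α}).
d·√(n/2) = 0.82 × √(10/2) = 0.82 × 2.236 = 1.834.
z_β = 1.834 − 2.326 = -0.492.
Power = Φ(-0.492) = 0.311.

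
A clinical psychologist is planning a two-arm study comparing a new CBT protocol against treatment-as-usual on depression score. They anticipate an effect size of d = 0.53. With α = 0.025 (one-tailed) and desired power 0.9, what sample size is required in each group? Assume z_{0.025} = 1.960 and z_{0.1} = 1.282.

For two independent groups with equal n: n = 2·((z_{α} + z_β) / d)².
z_{α} + z_β = 1.960 + 1.282 = 3.242.
n = 2 × (3.242 / 0.53)² = 2 × 6.117² = 2 × 37.42 = 74.8.
Round up to the next whole participant.

n = 75 per group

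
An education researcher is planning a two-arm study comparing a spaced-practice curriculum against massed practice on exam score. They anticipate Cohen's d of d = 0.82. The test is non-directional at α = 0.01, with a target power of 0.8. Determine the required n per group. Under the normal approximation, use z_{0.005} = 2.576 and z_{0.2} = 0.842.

For two independent groups with equal n: n = 2·((z_{α/2} + z_β) / d)².
z_{α/2} + z_β = 2.576 + 0.842 = 3.418.
n = 2 × (3.418 / 0.82)² = 2 × 4.168² = 2 × 17.37 = 34.7.
Round up to the next whole participant.

n = 35 per group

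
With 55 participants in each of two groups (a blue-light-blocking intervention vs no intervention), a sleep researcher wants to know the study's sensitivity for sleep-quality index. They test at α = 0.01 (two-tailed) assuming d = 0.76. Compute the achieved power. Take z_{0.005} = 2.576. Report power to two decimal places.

For two equal groups, power = Φ(d·√(n/2) − z_{α/2}).
d·√(n/2) = 0.76 × √(55/2) = 0.76 × 5.244 = 3.985.
z_β = 3.985 − 2.576 = 1.409.
Power = Φ(1.409) = 0.921.

power ≈ 0.92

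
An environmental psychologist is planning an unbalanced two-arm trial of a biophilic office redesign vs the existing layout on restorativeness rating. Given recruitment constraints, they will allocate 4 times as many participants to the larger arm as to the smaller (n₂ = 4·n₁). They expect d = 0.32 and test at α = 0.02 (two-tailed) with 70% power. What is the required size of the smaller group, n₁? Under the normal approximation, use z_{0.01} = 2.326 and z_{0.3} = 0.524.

n₁ = 100

With allocation ratio k = n₂/n₁ = 4, Var(x̄₁−x̄₂) = σ²(1/n₁ + 1/(k·n₁)) = σ²·(k+1)/(k·n₁).
So n₁ = (1 + 1/k)·((z_{α/2} + z_β)/d)² = 1.250 × (2.850/0.32)².
n₁ = 1.250 × 79.32 = 99.2.
Round up: n₁ = 100, giving n₂ = 4 × 100 = 400.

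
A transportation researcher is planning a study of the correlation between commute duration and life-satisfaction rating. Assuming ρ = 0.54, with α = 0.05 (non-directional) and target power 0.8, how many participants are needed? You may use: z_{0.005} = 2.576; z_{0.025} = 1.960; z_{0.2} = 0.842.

Fisher's z: C = ½·ln((1+r)/(1−r)) = ½·ln(3.3478) = 0.6042.
n = ((z_{α/2} + z_β)/C)² + 3.
(1.960 + 0.842) / 0.6042 = 2.802 / 0.6042 = 4.638.
n = 4.638² + 3 = 21.51 + 3 = 24.5.
Round up.

n = 25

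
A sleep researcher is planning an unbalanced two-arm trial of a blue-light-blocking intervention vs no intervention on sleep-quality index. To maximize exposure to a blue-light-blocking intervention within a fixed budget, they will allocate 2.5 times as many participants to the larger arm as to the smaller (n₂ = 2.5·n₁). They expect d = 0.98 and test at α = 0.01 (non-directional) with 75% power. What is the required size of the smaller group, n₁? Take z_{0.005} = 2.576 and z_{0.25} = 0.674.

With allocation ratio k = n₂/n₁ = 2.5, Var(x̄₁−x̄₂) = σ²(1/n₁ + 1/(k·n₁)) = σ²·(k+1)/(k·n₁).
So n₁ = (1 + 1/k)·((z_{α/2} + z_β)/d)² = 1.400 × (3.250/0.98)².
n₁ = 1.400 × 11.00 = 15.4.
Round up: n₁ = 16, giving n₂ = 2.5 × 16 = 40.

n₁ = 16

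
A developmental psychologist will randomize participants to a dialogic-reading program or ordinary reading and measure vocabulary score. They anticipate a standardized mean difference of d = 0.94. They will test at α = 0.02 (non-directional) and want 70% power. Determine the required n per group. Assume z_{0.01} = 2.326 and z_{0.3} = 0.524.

For two independent groups with equal n: n = 2·((z_{α/2} + z_β) / d)².
z_{α/2} + z_β = 2.326 + 0.524 = 2.850.
n = 2 × (2.850 / 0.94)² = 2 × 3.032² = 2 × 9.19 = 18.4.
Round up to the next whole participant.

n = 19 per group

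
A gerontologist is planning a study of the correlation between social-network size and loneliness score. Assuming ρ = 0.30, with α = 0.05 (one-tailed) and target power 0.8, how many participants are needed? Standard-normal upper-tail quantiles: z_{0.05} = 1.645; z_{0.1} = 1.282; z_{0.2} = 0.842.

Fisher's z: C = ½·ln((1+r)/(1−r)) = ½·ln(1.8571) = 0.3095.
n = ((z_{α} + z_β)/C)² + 3.
(1.645 + 0.842) / 0.3095 = 2.487 / 0.3095 = 8.036.
n = 8.036² + 3 = 64.57 + 3 = 67.6.
Round up.

n = 68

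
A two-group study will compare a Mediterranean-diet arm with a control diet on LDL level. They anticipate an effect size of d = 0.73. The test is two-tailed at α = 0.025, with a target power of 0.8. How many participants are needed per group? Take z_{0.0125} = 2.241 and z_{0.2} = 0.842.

n = 36 per group

For two independent groups with equal n: n = 2·((z_{α/2} + z_β) / d)².
z_{α/2} + z_β = 2.241 + 0.842 = 3.083.
n = 2 × (3.083 / 0.73)² = 2 × 4.223² = 2 × 17.84 = 35.7.
Round up to the next whole participant.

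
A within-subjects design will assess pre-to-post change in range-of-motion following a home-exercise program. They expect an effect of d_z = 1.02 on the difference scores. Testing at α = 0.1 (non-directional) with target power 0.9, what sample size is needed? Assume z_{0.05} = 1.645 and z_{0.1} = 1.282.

n = 9 pairs

For a paired (one-sample on differences) test: n = ((z_{α/2} + z_β) / d)².
z_{α/2} + z_β = 1.645 + 1.282 = 2.927.
n = (2.927 / 1.02)² = 2.870² = 8.23.
Round up.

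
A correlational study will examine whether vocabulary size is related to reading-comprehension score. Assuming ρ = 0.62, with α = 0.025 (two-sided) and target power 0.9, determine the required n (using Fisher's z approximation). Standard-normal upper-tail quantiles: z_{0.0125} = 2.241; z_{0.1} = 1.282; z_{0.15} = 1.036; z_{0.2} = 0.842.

Fisher's z: C = ½·ln((1+r)/(1−r)) = ½·ln(4.2632) = 0.7250.
n = ((z_{α/2} + z_β)/C)² + 3.
(2.241 + 1.282) / 0.7250 = 3.523 / 0.7250 = 4.859.
n = 4.859² + 3 = 23.61 + 3 = 26.6.
Round up.

n = 27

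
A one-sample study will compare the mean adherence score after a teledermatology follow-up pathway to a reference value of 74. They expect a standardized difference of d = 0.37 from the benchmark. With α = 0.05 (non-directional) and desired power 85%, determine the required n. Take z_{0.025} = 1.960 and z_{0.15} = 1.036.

n = 66

For a one-sample test: n = ((z_{α/2} + z_β) / d)².
z_{α/2} + z_β = 1.960 + 1.036 = 2.996.
n = (2.996 / 0.37)² = 8.097² = 65.57.
Round up.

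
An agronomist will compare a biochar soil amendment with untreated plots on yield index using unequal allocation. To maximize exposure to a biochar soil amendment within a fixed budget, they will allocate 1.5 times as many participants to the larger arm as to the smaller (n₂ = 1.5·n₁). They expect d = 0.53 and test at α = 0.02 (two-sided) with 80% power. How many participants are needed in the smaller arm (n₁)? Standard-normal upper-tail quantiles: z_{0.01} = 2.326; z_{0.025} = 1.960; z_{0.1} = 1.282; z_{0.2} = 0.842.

n₁ = 60

With allocation ratio k = n₂/n₁ = 1.5, Var(x̄₁−x̄₂) = σ²(1/n₁ + 1/(k·n₁)) = σ²·(k+1)/(k·n₁).
So n₁ = (1 + 1/k)·((z_{α/2} + z_β)/d)² = 1.667 × (3.168/0.53)².
n₁ = 1.667 × 35.73 = 59.5.
Round up: n₁ = 60, giving n₂ = 1.5 × 60 = 90.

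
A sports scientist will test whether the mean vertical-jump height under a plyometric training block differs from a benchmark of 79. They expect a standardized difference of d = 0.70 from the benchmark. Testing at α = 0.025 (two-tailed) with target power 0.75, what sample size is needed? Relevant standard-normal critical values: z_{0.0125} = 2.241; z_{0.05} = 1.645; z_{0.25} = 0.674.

For a one-sample test: n = ((z_{α/2} + z_β) / d)².
z_{α/2} + z_β = 2.241 + 0.674 = 2.915.
n = (2.915 / 0.70)² = 4.164² = 17.34.
Round up.

n = 18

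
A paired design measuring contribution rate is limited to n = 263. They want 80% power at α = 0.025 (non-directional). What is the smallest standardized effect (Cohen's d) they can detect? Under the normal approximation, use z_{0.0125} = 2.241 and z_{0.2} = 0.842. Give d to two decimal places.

d_min ≈ 0.19

For a single sample (or paired design) of n = 263: d_min = (z_{α/2} + z_β)/√n.
z-sum = 2.241 + 0.842 = 3.083.
d_min = 3.083 / √263 = 3.083 / 16.217 = 0.190.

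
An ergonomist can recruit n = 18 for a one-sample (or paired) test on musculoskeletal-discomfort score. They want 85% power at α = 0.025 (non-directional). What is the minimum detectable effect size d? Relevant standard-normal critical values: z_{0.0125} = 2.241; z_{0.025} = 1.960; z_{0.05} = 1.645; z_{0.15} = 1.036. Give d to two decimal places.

For a single sample (or paired design) of n = 18: d_min = (z_{α/2} + z_β)/√n.
z-sum = 2.241 + 1.036 = 3.277.
d_min = 3.277 / √18 = 3.277 / 4.243 = 0.772.

d_min ≈ 0.77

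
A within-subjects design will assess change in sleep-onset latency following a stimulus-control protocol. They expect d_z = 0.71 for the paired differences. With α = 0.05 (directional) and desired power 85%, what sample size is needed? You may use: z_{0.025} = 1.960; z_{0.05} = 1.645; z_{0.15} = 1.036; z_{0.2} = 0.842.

For a paired (one-sample on differences) test: n = ((z_{α} + z_β) / d)².
z_{α} + z_β = 1.645 + 1.036 = 2.681.
n = (2.681 / 0.71)² = 3.776² = 14.26.
Round up.

n = 15 pairs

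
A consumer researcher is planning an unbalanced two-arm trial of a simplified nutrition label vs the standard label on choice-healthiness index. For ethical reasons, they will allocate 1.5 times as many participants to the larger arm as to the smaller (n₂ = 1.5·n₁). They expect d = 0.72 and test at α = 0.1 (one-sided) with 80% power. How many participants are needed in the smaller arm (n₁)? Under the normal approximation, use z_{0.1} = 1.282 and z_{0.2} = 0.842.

n₁ = 15

With allocation ratio k = n₂/n₁ = 1.5, Var(x̄₁−x̄₂) = σ²(1/n₁ + 1/(k·n₁)) = σ²·(k+1)/(k·n₁).
So n₁ = (1 + 1/k)·((z_{α} + z_β)/d)² = 1.667 × (2.124/0.72)².
n₁ = 1.667 × 8.70 = 14.5.
Round up: n₁ = 15, giving n₂ = ⌈1.5 × 15⌉ = ⌈22.5⌉ = 23.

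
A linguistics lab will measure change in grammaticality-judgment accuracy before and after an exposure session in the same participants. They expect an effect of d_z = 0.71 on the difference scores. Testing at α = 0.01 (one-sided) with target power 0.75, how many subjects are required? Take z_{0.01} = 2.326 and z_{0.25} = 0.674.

For a paired (one-sample on differences) test: n = ((z_{α} + z_β) / d)².
z_{α} + z_β = 2.326 + 0.674 = 3.000.
n = (3.000 / 0.71)² = 4.225² = 17.85.
Round up.

n = 18 pairs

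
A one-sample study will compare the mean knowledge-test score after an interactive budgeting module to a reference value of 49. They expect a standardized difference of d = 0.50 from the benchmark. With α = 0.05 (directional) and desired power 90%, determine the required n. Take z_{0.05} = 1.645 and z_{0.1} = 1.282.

n = 35

For a one-sample test: n = ((z_{α} + z_β) / d)².
z_{α} + z_β = 1.645 + 1.282 = 2.927.
n = (2.927 / 0.50)² = 5.854² = 34.27.
Round up.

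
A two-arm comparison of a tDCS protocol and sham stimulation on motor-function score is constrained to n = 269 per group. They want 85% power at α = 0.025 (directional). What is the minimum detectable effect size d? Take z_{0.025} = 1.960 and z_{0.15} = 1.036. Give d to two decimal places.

For two independent groups of n = 269 each: d_min = (z_{α} + z_β)·√(2/n).
z-sum = 1.960 + 1.036 = 2.996.
d_min = 2.996 × √(2/269) = 2.996 × 0.0862 = 0.258.

d_min ≈ 0.26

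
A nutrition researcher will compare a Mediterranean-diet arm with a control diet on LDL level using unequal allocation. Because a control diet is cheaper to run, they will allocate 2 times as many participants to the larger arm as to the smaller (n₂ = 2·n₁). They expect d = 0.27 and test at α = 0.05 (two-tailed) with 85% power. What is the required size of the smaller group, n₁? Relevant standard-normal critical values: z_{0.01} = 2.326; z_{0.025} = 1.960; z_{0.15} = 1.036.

n₁ = 185

With allocation ratio k = n₂/n₁ = 2, Var(x̄₁−x̄₂) = σ²(1/n₁ + 1/(k·n₁)) = σ²·(k+1)/(k·n₁).
So n₁ = (1 + 1/k)·((z_{α/2} + z_β)/d)² = 1.500 × (2.996/0.27)².
n₁ = 1.500 × 123.13 = 184.7.
Round up: n₁ = 185, giving n₂ = 2 × 185 = 370.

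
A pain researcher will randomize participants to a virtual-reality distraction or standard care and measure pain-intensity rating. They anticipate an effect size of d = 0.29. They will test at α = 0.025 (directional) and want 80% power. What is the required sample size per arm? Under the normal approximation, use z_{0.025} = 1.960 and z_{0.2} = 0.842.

For two independent groups with equal n: n = 2·((z_{α} + z_β) / d)².
z_{α} + z_β = 1.960 + 0.842 = 2.802.
n = 2 × (2.802 / 0.29)² = 2 × 9.662² = 2 × 93.36 = 186.7.
Round up to the next whole participant.

n = 187 per group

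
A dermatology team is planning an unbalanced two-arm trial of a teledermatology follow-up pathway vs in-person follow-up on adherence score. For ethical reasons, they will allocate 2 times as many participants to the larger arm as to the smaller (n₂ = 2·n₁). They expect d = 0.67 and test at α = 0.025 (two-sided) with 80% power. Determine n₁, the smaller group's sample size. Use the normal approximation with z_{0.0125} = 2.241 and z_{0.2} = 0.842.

With allocation ratio k = n₂/n₁ = 2, Var(x̄₁−x̄₂) = σ²(1/n₁ + 1/(k·n₁)) = σ²·(k+1)/(k·n₁).
So n₁ = (1 + 1/k)·((z_{α/2} + z_β)/d)² = 1.500 × (3.083/0.67)².
n₁ = 1.500 × 21.17 = 31.8.
Round up: n₁ = 32, giving n₂ = 2 × 32 = 64.

n₁ = 32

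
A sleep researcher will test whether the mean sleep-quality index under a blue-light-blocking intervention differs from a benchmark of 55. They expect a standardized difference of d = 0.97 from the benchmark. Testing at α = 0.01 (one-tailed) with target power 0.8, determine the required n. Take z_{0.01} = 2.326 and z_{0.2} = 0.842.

n = 11

For a one-sample test: n = ((z_{α} + z_β) / d)².
z_{α} + z_β = 2.326 + 0.842 = 3.168.
n = (3.168 / 0.97)² = 3.266² = 10.67.
Round up.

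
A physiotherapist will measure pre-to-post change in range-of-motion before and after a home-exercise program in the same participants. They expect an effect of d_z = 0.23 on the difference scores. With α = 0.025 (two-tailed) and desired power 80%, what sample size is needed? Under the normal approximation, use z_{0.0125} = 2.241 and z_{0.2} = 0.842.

n = 180 pairs

For a paired (one-sample on differences) test: n = ((z_{α/2} + z_β) / d)².
z_{α/2} + z_β = 2.241 + 0.842 = 3.083.
n = (3.083 / 0.23)² = 13.404² = 179.68.
Round up.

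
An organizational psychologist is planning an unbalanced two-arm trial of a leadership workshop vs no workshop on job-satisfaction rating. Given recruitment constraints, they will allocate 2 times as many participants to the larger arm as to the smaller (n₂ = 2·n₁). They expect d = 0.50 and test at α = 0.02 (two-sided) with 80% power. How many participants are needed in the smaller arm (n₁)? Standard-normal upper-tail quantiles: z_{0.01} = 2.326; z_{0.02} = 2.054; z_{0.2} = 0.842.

With allocation ratio k = n₂/n₁ = 2, Var(x̄₁−x̄₂) = σ²(1/n₁ + 1/(k·n₁)) = σ²·(k+1)/(k·n₁).
So n₁ = (1 + 1/k)·((z_{α/2} + z_β)/d)² = 1.500 × (3.168/0.50)².
n₁ = 1.500 × 40.14 = 60.2.
Round up: n₁ = 61, giving n₂ = 2 × 61 = 122.

n₁ = 61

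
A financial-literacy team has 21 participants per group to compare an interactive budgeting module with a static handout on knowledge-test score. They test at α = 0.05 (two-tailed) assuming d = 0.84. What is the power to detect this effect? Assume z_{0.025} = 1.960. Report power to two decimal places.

power ≈ 0.78

For two equal groups, power = Φ(d·√(n/2) − z_{α/2}).
d·√(n/2) = 0.84 × √(21/2) = 0.84 × 3.240 = 2.722.
z_β = 2.722 − 1.960 = 0.762.
Power = Φ(0.762) = 0.777.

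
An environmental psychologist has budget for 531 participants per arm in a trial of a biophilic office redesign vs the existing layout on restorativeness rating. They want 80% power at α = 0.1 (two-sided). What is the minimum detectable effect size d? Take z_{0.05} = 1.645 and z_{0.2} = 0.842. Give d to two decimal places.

For two independent groups of n = 531 each: d_min = (z_{α/2} + z_β)·√(2/n).
z-sum = 1.645 + 0.842 = 2.487.
d_min = 2.487 × √(2/531) = 2.487 × 0.0614 = 0.153.

d_min ≈ 0.15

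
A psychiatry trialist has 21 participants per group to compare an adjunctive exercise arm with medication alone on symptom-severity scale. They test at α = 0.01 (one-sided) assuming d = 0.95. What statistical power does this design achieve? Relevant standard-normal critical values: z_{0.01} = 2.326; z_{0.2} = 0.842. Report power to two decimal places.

power ≈ 0.77

For two equal groups, power = Φ(d·√(n/2) − z_{α}).
d·√(n/2) = 0.95 × √(21/2) = 0.95 × 3.240 = 3.078.
z_β = 3.078 − 2.326 = 0.752.
Power = Φ(0.752) = 0.774.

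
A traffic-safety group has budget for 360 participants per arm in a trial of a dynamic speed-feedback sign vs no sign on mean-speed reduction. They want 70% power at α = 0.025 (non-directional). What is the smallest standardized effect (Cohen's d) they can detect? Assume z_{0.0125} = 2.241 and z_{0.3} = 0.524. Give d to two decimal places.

For two independent groups of n = 360 each: d_min = (z_{α/2} + z_β)·√(2/n).
z-sum = 2.241 + 0.524 = 2.765.
d_min = 2.765 × √(2/360) = 2.765 × 0.0745 = 0.206.

d_min ≈ 0.21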